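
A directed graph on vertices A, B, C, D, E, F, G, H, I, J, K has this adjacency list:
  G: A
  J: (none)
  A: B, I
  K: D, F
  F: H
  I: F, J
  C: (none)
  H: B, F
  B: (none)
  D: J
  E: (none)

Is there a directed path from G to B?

Yes

Explore from G.
Distance 1: reach A.
Distance 2: reach B, I.
Found B.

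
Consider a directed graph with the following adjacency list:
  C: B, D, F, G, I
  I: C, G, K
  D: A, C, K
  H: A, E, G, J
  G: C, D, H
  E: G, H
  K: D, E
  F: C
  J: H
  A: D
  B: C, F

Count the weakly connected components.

1

From A: component {A, B, C, D, E, F, G, H, I, J, K}.
That's 1 component.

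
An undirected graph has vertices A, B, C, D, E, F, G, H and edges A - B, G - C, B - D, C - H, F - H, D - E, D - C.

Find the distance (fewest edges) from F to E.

Distance 0: F.
Distance 1: H.
Distance 2: C.
Distance 3: D, G.
Distance 4: B, E — contains E.

4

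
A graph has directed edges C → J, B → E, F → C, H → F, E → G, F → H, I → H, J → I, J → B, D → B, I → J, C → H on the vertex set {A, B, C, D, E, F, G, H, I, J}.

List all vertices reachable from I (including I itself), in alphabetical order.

Start at I.
Its neighbours: H, J.
Then their neighbours: B, F.
Then next layer: C, E.
Then next layer: G.
Nothing further is reachable.

B, C, E, F, G, H, I, J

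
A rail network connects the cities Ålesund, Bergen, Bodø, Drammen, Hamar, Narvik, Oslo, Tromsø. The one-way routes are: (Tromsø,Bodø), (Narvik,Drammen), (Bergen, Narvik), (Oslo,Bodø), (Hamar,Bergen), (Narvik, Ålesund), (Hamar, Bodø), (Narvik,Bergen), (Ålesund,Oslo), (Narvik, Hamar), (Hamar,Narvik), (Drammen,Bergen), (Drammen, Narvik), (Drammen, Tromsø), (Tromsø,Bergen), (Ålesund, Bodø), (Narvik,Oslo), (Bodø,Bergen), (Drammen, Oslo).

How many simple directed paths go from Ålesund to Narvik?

Ålesund→Bodø→Bergen→Narvik
Ålesund→Oslo→Bodø→Bergen→Narvik

2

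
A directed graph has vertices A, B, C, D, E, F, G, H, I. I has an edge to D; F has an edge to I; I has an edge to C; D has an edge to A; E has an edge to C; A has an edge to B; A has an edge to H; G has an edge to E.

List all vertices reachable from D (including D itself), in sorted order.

A, B, D, H

Start at D.
Its neighbours: A.
Then their neighbours: B, H.
Nothing further is reachable.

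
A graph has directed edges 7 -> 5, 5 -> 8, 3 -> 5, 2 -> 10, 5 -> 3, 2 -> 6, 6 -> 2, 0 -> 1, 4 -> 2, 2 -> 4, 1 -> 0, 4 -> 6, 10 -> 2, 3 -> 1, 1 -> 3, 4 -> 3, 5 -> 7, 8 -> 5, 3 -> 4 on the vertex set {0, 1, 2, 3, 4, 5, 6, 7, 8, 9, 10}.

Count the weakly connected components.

From 0: component {0, 1, 2, 3, 4, 5, 6, 7, 8, 10}.
From 9: component {9}.
That's 2 components.

2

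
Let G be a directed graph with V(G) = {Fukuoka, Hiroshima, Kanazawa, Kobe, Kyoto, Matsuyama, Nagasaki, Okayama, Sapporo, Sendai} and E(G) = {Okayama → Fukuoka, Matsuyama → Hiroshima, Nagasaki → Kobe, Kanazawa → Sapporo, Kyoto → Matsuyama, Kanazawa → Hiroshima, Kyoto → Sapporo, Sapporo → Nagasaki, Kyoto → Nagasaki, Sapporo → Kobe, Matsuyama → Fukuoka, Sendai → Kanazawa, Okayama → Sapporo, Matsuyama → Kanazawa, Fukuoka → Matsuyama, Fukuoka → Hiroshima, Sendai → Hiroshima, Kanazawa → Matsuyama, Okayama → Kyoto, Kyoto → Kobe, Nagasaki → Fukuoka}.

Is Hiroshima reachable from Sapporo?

Explore from Sapporo.
Distance 1: reach Kobe, Nagasaki.
Distance 2: reach Fukuoka.
Distance 3: reach Hiroshima, Matsuyama.
Found Hiroshima.

Yes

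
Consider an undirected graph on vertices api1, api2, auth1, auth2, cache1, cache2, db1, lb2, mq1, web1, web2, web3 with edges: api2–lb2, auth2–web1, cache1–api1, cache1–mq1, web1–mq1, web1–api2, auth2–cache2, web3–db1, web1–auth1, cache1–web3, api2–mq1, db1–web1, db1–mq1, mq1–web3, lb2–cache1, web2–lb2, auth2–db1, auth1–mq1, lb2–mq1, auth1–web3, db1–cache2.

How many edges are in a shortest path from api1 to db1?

Distance 0: api1.
Distance 1: cache1.
Distance 2: lb2, mq1, web3.
Distance 3: api2, auth1, db1, web1, web2 — contains db1.

3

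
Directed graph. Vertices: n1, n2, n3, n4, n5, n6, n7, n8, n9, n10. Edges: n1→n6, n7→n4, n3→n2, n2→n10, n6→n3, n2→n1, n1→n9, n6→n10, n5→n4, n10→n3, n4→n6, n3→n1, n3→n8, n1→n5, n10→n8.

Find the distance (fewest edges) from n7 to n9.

Distance 0: n7.
Distance 1: n4.
Distance 2: n6.
Distance 3: n3, n10.
Distance 4: n1, n2, n8.
Distance 5: n5, n9 — contains n9.

5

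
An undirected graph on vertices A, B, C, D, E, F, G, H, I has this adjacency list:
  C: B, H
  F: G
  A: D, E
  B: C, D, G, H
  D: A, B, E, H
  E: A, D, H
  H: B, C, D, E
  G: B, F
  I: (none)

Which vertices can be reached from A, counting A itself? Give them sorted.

Start at A.
Its neighbours: D, E.
Then their neighbours: B, H.
Then next layer: C, G.
Then next layer: F.
Nothing further is reachable.

A, B, C, D, E, F, G, H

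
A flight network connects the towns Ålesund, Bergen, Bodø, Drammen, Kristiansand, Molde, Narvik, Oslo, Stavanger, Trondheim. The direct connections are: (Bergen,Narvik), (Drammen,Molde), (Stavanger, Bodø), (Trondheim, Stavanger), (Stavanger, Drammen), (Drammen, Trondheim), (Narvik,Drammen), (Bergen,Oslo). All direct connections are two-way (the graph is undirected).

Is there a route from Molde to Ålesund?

Explore from Molde.
Distance 1: reach Drammen.
Distance 2: reach Narvik, Stavanger, Trondheim.
Distance 3: reach Bergen, Bodø.
Distance 4: reach Oslo.
The search is exhausted without reaching Ålesund; it lies in a different component.

No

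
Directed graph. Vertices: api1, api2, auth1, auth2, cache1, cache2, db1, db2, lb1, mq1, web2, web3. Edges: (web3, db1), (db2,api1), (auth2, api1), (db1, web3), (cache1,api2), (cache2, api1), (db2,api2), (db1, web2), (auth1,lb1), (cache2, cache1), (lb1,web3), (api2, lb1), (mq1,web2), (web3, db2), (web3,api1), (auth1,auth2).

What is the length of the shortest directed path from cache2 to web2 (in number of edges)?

Distance 0: cache2.
Distance 1: api1, cache1.
Distance 2: api2.
Distance 3: lb1.
Distance 4: web3.
Distance 5: db1, db2.
Distance 6: web2 — contains web2.

6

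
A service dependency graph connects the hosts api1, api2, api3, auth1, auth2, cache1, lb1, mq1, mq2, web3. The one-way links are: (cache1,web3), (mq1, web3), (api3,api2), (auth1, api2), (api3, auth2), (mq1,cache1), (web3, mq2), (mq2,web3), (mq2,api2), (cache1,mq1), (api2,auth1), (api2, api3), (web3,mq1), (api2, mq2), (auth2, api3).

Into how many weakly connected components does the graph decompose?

3

From api1: component {api1}.
From api2: component {api2, api3, auth1, auth2, cache1, mq1, mq2, web3}.
From lb1: component {lb1}.
That's 3 components.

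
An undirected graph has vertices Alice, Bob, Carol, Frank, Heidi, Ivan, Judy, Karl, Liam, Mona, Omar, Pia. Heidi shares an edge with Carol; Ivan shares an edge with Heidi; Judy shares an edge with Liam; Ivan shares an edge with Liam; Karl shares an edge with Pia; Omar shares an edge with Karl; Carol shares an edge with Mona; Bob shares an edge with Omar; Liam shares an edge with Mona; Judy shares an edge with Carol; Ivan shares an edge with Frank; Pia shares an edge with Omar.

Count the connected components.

3

From Alice: component {Alice}.
From Bob: component {Bob, Karl, Omar, Pia}.
From Carol: component {Carol, Frank, Heidi, Ivan, Judy, Liam, Mona}.
That's 3 components.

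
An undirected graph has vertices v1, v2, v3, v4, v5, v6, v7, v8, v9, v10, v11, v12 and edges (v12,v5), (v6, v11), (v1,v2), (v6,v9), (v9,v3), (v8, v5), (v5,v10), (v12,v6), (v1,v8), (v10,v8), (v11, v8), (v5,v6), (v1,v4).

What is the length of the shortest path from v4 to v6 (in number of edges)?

Distance 0: v4.
Distance 1: v1.
Distance 2: v2, v8.
Distance 3: v5, v10, v11.
Distance 4: v6, v12 — contains v6.

4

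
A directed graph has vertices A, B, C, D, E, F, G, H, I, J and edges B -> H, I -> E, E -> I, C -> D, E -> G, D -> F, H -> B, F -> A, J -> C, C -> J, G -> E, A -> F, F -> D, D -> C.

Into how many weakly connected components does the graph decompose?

From A: component {A, C, D, F, J}.
From B: component {B, H}.
From E: component {E, G, I}.
That's 3 components.

3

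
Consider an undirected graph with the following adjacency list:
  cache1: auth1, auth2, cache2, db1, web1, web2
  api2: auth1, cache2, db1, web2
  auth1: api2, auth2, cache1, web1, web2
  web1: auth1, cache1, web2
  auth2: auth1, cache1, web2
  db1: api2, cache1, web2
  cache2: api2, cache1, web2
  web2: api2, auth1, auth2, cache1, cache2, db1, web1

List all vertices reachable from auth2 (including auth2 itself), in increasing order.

Start at auth2.
Its neighbours: auth1, cache1, web2.
Then their neighbours: api2, cache2, db1, web1.
Every vertex is now reached.

api2, auth1, auth2, cache1, cache2, db1, web1, web2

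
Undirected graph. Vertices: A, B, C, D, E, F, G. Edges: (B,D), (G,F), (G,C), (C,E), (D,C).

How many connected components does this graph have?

2

From A: component {A}.
From B: component {B, C, D, E, F, G}.
That's 2 components.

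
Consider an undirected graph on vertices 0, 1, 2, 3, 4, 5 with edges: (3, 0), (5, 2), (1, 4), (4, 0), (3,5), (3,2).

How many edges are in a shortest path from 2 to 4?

3

Distance 0: 2.
Distance 1: 3, 5.
Distance 2: 0.
Distance 3: 4 — contains 4.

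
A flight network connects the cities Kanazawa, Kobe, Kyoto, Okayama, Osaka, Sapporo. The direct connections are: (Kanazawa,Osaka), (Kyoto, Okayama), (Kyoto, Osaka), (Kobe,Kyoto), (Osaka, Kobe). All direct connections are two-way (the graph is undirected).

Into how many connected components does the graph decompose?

2

From Kanazawa: component {Kanazawa, Kobe, Kyoto, Okayama, Osaka}.
From Sapporo: component {Sapporo}.
That's 2 components.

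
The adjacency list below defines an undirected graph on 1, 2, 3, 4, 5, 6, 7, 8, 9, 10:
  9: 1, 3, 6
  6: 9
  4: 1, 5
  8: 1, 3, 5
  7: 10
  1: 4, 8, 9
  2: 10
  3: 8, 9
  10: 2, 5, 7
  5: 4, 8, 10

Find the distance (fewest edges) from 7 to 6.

Distance 0: 7.
Distance 1: 10.
Distance 2: 2, 5.
Distance 3: 4, 8.
Distance 4: 1, 3.
Distance 5: 9.
Distance 6: 6 — contains 6.

6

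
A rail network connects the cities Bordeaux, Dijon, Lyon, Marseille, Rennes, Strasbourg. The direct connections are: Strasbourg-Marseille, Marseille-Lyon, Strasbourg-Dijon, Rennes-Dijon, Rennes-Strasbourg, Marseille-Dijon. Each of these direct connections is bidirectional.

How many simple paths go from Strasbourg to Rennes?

3

Strasbourg–Dijon–Rennes
Strasbourg–Marseille–Dijon–Rennes
Strasbourg–Rennes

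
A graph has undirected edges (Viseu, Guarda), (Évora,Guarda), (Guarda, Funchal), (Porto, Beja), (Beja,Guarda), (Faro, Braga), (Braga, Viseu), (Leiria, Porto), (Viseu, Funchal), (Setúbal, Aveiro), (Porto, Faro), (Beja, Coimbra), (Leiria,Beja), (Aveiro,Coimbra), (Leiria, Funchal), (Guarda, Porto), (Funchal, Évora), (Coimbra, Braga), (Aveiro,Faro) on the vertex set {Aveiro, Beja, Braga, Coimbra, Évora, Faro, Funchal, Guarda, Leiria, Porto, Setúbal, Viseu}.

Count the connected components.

From Aveiro: component {Aveiro, Beja, Braga, Coimbra, Évora, Faro, Funchal, Guarda, Leiria, Porto, Setúbal, Viseu}.
That's 1 component.

1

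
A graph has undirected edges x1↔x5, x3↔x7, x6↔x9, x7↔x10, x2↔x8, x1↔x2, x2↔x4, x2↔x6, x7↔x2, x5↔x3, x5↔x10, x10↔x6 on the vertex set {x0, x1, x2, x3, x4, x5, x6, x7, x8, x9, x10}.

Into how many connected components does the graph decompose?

From x0: component {x0}.
From x1: component {x1, x2, x3, x4, x5, x6, x7, x8, x9, x10}.
That's 2 components.

2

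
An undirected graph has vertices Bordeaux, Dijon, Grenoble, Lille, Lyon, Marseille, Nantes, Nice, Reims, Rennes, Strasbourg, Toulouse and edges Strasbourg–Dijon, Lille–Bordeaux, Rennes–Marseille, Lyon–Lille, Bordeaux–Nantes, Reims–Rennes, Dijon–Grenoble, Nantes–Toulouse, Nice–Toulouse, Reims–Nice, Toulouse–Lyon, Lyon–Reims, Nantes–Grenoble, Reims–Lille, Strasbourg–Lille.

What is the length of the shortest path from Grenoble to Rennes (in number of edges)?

5

Distance 0: Grenoble.
Distance 1: Dijon, Nantes.
Distance 2: Bordeaux, Strasbourg, Toulouse.
Distance 3: Lille, Lyon, Nice.
Distance 4: Reims.
Distance 5: Rennes — contains Rennes.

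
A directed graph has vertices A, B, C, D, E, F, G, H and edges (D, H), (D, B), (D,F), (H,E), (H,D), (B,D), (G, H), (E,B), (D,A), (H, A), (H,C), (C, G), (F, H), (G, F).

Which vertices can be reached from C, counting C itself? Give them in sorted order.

A, B, C, D, E, F, G, H

Start at C.
Its neighbours: G.
Then their neighbours: F, H.
Then next layer: A, D, E.
Then next layer: B.
Every vertex is now reached.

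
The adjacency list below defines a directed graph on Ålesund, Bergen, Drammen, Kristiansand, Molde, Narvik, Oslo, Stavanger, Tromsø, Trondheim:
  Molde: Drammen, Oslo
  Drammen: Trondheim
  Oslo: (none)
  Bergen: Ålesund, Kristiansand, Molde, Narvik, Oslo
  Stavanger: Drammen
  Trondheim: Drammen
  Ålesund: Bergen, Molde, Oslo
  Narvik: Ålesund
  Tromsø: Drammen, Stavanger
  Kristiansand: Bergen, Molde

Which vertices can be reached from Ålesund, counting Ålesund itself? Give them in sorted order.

Ålesund, Bergen, Drammen, Kristiansand, Molde, Narvik, Oslo, Trondheim

Start at Ålesund.
Its neighbours: Bergen, Molde, Oslo.
Then their neighbours: Drammen, Kristiansand, Narvik.
Then next layer: Trondheim.
Nothing further is reachable.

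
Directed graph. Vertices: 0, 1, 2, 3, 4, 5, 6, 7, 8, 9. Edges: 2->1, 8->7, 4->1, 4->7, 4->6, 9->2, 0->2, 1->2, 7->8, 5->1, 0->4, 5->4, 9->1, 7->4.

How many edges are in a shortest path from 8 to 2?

4

Distance 0: 8.
Distance 1: 7.
Distance 2: 4.
Distance 3: 1, 6.
Distance 4: 2 — contains 2.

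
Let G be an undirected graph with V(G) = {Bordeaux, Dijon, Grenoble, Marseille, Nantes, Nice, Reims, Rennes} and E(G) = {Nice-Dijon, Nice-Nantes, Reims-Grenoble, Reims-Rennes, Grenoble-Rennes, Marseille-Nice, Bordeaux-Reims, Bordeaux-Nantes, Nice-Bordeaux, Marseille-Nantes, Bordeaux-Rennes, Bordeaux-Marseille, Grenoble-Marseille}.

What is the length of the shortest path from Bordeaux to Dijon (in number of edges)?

Distance 0: Bordeaux.
Distance 1: Marseille, Nantes, Nice, Reims, Rennes.
Distance 2: Dijon, Grenoble — contains Dijon.

2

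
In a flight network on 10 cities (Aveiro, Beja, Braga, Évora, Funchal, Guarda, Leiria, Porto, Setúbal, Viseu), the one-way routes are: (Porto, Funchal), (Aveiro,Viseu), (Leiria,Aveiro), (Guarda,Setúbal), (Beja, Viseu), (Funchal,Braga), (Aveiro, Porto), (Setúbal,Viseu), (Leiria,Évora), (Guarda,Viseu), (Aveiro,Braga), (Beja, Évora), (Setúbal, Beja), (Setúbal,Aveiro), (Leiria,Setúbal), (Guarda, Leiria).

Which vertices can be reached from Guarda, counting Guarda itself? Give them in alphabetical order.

Aveiro, Beja, Braga, Évora, Funchal, Guarda, Leiria, Porto, Setúbal, Viseu

Start at Guarda.
Its neighbours: Leiria, Setúbal, Viseu.
Then their neighbours: Aveiro, Beja, Évora.
Then next layer: Braga, Porto.
Then next layer: Funchal.
Every vertex is now reached.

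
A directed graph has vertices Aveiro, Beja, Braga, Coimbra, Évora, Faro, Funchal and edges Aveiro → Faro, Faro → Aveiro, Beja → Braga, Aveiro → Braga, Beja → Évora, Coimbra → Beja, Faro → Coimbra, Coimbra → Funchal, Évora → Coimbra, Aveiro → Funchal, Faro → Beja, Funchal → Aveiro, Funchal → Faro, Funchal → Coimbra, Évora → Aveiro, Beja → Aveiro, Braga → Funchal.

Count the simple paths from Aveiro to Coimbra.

Aveiro→Braga→Funchal→Coimbra
Aveiro→Braga→Funchal→Faro→Beja→Évora→Coimbra
Aveiro→Braga→Funchal→Faro→Coimbra
Aveiro→Faro→Beja→Braga→Funchal→Coimbra
Aveiro→Faro→Beja→Évora→Coimbra
Aveiro→Faro→Coimbra
Aveiro→Funchal→Coimbra
Aveiro→Funchal→Faro→Beja→Évora→Coimbra
Aveiro→Funchal→Faro→Coimbra

9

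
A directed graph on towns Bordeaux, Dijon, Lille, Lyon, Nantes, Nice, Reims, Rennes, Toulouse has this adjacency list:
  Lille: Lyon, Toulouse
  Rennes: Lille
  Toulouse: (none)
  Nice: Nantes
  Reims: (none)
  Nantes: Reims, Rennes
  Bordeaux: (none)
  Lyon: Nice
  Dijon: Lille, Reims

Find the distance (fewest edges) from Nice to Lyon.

Distance 0: Nice.
Distance 1: Nantes.
Distance 2: Reims, Rennes.
Distance 3: Lille.
Distance 4: Lyon, Toulouse — contains Lyon.

4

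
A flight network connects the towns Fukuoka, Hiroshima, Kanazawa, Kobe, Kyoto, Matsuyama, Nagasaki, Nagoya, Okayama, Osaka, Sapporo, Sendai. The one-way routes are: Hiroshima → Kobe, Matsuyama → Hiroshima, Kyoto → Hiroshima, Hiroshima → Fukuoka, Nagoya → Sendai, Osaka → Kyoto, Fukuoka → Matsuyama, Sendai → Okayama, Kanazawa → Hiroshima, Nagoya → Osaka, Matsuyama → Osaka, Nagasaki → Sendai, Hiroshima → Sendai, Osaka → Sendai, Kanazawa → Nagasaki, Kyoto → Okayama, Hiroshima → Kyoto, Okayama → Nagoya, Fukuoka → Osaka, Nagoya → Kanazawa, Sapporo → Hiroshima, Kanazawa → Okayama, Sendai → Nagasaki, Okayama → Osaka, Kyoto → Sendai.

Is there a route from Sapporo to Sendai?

Yes

Explore from Sapporo.
Distance 1: reach Hiroshima.
Distance 2: reach Fukuoka, Kobe, Kyoto, Sendai.
Found Sendai.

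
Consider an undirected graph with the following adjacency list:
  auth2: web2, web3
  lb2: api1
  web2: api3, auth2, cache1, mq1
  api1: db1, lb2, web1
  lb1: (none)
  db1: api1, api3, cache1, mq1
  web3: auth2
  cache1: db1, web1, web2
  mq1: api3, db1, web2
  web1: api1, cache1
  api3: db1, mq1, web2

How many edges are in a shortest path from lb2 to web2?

Distance 0: lb2.
Distance 1: api1.
Distance 2: db1, web1.
Distance 3: api3, cache1, mq1.
Distance 4: web2 — contains web2.

4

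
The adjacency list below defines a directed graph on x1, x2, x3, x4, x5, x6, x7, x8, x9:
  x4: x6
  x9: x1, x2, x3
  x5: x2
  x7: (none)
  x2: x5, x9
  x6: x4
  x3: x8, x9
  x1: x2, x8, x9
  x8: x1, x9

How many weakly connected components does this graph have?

From x1: component {x1, x2, x3, x5, x8, x9}.
From x4: component {x4, x6}.
From x7: component {x7}.
That's 3 components.

3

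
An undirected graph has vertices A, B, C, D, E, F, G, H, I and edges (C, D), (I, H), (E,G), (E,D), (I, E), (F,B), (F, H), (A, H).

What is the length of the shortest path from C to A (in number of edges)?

Distance 0: C.
Distance 1: D.
Distance 2: E.
Distance 3: G, I.
Distance 4: H.
Distance 5: A, F — contains A.

5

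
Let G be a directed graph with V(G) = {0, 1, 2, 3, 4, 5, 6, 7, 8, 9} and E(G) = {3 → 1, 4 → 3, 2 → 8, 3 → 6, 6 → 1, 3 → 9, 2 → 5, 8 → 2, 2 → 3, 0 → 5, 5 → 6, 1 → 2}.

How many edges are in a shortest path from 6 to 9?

4

Distance 0: 6.
Distance 1: 1.
Distance 2: 2.
Distance 3: 3, 5, 8.
Distance 4: 9 — contains 9.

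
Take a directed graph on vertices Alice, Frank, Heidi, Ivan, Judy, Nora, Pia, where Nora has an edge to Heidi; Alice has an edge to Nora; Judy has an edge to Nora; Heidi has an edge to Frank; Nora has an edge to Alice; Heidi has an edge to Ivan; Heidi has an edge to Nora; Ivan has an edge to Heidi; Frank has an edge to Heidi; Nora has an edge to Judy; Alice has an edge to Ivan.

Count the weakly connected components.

From Alice: component {Alice, Frank, Heidi, Ivan, Judy, Nora}.
From Pia: component {Pia}.
That's 2 components.

2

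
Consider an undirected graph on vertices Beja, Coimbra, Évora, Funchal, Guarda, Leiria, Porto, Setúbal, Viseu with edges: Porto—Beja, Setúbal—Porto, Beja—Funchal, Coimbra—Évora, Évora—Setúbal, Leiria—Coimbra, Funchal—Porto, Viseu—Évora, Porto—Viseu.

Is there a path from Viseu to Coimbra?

Yes

Explore from Viseu.
Distance 1: reach Évora, Porto.
Distance 2: reach Beja, Coimbra, Funchal, Setúbal.
Found Coimbra.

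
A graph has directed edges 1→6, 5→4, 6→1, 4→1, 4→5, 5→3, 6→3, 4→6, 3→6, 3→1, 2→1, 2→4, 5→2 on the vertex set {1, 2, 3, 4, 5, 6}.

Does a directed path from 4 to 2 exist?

Explore from 4.
Distance 1: reach 1, 5, 6.
Distance 2: reach 2, 3.
Found 2.

Yes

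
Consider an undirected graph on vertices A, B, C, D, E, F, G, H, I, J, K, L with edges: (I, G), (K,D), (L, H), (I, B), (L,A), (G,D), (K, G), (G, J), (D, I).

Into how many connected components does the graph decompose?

5

From A: component {A, H, L}.
From B: component {B, D, G, I, J, K}.
From C: component {C}.
From E: component {E}.
From F: component {F}.
That's 5 components.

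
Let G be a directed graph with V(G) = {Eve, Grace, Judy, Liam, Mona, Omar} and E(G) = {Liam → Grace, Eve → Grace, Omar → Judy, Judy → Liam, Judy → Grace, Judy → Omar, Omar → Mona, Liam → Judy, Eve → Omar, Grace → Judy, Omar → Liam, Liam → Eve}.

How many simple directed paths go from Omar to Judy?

Omar→Judy
Omar→Liam→Eve→Grace→Judy
Omar→Liam→Grace→Judy
Omar→Liam→Judy

4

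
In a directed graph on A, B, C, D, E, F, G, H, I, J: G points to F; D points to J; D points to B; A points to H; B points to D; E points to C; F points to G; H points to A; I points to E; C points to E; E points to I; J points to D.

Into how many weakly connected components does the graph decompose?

4

From A: component {A, H}.
From B: component {B, D, J}.
From C: component {C, E, I}.
From F: component {F, G}.
That's 4 components.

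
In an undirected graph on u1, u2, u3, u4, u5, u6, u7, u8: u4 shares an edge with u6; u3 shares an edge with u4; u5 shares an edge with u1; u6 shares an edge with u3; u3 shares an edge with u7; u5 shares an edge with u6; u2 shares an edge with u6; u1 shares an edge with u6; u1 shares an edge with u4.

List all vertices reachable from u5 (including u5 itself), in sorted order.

Start at u5.
Its neighbours: u1, u6.
Then their neighbours: u2, u3, u4.
Then next layer: u7.
Nothing further is reachable.

u1, u2, u3, u4, u5, u6, u7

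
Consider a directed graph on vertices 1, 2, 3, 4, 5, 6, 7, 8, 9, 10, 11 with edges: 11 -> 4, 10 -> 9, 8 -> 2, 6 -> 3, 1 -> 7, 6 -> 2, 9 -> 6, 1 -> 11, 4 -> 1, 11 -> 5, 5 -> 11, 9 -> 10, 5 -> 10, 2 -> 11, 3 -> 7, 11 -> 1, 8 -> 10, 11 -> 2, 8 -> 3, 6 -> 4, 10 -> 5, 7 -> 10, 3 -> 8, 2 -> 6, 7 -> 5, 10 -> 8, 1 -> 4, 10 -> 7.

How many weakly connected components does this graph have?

1

From 1: component {1, 2, 3, 4, 5, 6, 7, 8, 9, 10, 11}.
That's 1 component.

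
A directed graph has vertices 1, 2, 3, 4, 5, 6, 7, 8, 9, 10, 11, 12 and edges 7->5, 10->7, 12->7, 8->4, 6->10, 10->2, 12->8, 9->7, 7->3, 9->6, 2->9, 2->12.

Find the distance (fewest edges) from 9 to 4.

6

Distance 0: 9.
Distance 1: 6, 7.
Distance 2: 3, 5, 10.
Distance 3: 2.
Distance 4: 12.
Distance 5: 8.
Distance 6: 4 — contains 4.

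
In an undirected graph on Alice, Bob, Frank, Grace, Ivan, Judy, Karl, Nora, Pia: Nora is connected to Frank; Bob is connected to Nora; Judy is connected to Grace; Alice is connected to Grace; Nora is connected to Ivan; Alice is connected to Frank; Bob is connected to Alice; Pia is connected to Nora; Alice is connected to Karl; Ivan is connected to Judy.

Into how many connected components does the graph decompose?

1

From Alice: component {Alice, Bob, Frank, Grace, Ivan, Judy, Karl, Nora, Pia}.
That's 1 component.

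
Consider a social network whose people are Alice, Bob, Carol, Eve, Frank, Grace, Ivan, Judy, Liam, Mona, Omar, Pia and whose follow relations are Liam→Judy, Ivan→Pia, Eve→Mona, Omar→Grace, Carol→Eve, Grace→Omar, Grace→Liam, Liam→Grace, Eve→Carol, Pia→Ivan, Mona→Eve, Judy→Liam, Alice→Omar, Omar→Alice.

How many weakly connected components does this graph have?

From Alice: component {Alice, Grace, Judy, Liam, Omar}.
From Bob: component {Bob}.
From Carol: component {Carol, Eve, Mona}.
From Frank: component {Frank}.
From Ivan: component {Ivan, Pia}.
That's 5 components.

5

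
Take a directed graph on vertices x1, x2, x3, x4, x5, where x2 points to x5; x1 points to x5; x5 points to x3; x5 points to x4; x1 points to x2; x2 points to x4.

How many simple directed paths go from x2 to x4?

x2→x4
x2→x5→x4

2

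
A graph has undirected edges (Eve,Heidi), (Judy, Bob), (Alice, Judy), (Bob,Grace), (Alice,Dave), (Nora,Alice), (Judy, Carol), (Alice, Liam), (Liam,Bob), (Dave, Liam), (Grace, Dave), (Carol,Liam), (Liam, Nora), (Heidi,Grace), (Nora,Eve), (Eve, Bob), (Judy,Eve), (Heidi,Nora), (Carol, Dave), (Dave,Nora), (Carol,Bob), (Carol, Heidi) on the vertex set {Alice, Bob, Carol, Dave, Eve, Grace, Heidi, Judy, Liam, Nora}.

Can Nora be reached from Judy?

Yes

Explore from Judy.
Distance 1: reach Alice, Bob, Carol, Eve.
Distance 2: reach Dave, Grace, Heidi, Liam, Nora.
Found Nora.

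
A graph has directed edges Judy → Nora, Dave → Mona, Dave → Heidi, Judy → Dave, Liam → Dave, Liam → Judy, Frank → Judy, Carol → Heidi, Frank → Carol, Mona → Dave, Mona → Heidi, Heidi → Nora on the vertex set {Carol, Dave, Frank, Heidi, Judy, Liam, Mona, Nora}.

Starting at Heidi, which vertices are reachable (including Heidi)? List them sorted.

Start at Heidi.
Its neighbours: Nora.
Nothing further is reachable.

Heidi, Nora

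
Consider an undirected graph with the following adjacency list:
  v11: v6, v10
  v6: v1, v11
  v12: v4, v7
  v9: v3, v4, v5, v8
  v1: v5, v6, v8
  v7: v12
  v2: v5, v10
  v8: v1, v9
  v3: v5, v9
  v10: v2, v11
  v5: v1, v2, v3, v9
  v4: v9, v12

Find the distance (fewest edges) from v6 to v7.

6

Distance 0: v6.
Distance 1: v1, v11.
Distance 2: v5, v8, v10.
Distance 3: v2, v3, v9.
Distance 4: v4.
Distance 5: v12.
Distance 6: v7 — contains v7.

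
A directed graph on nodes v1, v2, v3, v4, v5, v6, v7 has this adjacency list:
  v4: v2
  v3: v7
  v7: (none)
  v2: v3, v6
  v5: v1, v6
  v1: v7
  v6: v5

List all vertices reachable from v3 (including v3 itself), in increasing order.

Start at v3.
Its neighbours: v7.
Nothing further is reachable.

v3, v7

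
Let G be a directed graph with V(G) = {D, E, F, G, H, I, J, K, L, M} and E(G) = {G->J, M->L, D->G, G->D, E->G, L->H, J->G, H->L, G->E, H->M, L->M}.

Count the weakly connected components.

5

From D: component {D, E, G, J}.
From F: component {F}.
From H: component {H, L, M}.
From I: component {I}.
From K: component {K}.
That's 5 components.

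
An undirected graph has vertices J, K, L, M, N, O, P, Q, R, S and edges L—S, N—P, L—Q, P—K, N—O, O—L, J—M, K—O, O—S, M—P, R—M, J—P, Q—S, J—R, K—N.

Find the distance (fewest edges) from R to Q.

Distance 0: R.
Distance 1: J, M.
Distance 2: P.
Distance 3: K, N.
Distance 4: O.
Distance 5: L, S.
Distance 6: Q — contains Q.

6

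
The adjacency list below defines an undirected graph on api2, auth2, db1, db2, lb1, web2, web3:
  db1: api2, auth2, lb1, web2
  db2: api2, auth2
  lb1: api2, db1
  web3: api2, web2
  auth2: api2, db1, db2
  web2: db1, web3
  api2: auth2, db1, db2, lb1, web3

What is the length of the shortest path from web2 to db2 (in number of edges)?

3

Distance 0: web2.
Distance 1: db1, web3.
Distance 2: api2, auth2, lb1.
Distance 3: db2 — contains db2.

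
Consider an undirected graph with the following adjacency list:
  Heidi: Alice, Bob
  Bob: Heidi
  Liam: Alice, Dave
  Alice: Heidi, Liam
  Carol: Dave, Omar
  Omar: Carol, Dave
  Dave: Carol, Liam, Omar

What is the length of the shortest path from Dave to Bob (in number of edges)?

Distance 0: Dave.
Distance 1: Carol, Liam, Omar.
Distance 2: Alice.
Distance 3: Heidi.
Distance 4: Bob — contains Bob.

4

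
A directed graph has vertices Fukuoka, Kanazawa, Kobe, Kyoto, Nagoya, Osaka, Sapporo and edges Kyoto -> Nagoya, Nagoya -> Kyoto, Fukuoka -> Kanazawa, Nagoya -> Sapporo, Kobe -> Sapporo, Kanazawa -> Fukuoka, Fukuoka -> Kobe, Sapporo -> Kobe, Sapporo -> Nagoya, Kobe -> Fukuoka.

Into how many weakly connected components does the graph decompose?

2

From Fukuoka: component {Fukuoka, Kanazawa, Kobe, Kyoto, Nagoya, Sapporo}.
From Osaka: component {Osaka}.
That's 2 components.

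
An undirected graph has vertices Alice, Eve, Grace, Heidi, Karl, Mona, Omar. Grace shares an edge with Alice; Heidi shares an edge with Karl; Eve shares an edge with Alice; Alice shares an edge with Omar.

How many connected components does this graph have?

3

From Alice: component {Alice, Eve, Grace, Omar}.
From Heidi: component {Heidi, Karl}.
From Mona: component {Mona}.
That's 3 components.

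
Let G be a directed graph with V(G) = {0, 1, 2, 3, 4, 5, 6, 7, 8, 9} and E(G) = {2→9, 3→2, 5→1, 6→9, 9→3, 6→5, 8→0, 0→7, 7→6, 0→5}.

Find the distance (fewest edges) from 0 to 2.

Distance 0: 0.
Distance 1: 5, 7.
Distance 2: 1, 6.
Distance 3: 9.
Distance 4: 3.
Distance 5: 2 — contains 2.

5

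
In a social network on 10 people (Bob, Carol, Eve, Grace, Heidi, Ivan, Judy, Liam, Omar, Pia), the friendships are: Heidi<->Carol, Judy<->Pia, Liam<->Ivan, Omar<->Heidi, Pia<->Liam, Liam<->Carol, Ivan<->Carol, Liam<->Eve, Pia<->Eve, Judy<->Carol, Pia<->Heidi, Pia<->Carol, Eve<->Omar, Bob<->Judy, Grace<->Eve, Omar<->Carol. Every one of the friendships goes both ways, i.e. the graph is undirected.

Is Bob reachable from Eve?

Yes

Explore from Eve.
Distance 1: reach Grace, Liam, Omar, Pia.
Distance 2: reach Carol, Heidi, Ivan, Judy.
Distance 3: reach Bob.
Found Bob.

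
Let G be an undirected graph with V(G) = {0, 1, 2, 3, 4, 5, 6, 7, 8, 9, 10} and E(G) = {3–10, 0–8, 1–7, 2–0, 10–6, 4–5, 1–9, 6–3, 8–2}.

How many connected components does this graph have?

4

From 0: component {0, 2, 8}.
From 1: component {1, 7, 9}.
From 3: component {3, 6, 10}.
From 4: component {4, 5}.
That's 4 components.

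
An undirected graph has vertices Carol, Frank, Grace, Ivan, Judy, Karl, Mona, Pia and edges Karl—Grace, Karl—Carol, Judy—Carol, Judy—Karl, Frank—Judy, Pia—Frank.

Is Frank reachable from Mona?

Mona has no edges, so nothing is reachable from it.

No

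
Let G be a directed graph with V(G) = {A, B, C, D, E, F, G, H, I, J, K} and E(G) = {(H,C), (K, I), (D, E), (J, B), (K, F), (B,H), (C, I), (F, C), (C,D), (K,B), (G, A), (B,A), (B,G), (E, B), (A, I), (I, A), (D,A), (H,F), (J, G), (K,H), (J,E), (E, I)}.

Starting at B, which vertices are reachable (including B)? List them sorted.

A, B, C, D, E, F, G, H, I

Start at B.
Its neighbours: A, G, H.
Then their neighbours: C, F, I.
Then next layer: D.
Then next layer: E.
Nothing further is reachable.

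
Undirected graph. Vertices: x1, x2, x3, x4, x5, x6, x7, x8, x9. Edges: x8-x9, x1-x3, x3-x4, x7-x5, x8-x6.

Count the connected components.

4

From x1: component {x1, x3, x4}.
From x2: component {x2}.
From x5: component {x5, x7}.
From x6: component {x6, x8, x9}.
That's 4 components.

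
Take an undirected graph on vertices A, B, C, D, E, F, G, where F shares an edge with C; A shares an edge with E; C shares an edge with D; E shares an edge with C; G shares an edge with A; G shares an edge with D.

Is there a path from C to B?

Explore from C.
Distance 1: reach D, E, F.
Distance 2: reach A, G.
The search is exhausted without reaching B; it lies in a different component.

No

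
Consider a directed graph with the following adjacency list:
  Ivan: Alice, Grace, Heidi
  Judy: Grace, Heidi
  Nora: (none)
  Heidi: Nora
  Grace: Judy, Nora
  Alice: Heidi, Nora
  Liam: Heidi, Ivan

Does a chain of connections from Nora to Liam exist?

No

Nora has no outgoing edges, so nothing is reachable from it.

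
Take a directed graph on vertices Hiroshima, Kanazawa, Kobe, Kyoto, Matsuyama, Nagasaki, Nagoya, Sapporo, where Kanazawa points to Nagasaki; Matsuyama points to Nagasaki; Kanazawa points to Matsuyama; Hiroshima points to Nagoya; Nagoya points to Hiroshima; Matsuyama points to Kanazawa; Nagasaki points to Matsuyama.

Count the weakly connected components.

5

From Hiroshima: component {Hiroshima, Nagoya}.
From Kanazawa: component {Kanazawa, Matsuyama, Nagasaki}.
From Kobe: component {Kobe}.
From Kyoto: component {Kyoto}.
From Sapporo: component {Sapporo}.
That's 5 components.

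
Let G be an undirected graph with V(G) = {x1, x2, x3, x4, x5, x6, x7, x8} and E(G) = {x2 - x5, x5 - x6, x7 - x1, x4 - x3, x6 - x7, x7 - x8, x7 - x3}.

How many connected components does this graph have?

1

From x1: component {x1, x2, x3, x4, x5, x6, x7, x8}.
That's 1 component.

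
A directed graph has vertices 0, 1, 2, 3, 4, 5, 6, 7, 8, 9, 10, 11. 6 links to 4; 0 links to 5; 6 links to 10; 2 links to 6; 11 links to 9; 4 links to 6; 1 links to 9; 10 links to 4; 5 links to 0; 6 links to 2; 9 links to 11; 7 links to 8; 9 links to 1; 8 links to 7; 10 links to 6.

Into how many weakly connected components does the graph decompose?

5

From 0: component {0, 5}.
From 1: component {1, 9, 11}.
From 2: component {2, 4, 6, 10}.
From 3: component {3}.
From 7: component {7, 8}.
That's 5 components.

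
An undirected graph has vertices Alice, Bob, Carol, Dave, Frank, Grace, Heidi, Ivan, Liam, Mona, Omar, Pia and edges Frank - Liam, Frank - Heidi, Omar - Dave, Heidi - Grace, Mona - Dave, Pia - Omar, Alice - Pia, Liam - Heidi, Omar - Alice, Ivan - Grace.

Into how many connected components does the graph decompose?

From Alice: component {Alice, Dave, Mona, Omar, Pia}.
From Bob: component {Bob}.
From Carol: component {Carol}.
From Frank: component {Frank, Grace, Heidi, Ivan, Liam}.
That's 4 components.

4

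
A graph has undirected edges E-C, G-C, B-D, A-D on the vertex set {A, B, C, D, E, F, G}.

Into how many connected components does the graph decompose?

3

From A: component {A, B, D}.
From C: component {C, E, G}.
From F: component {F}.
That's 3 components.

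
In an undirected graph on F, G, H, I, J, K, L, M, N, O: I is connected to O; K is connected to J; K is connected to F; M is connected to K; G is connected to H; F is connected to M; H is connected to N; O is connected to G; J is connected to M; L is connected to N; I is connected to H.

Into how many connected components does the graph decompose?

2

From F: component {F, J, K, M}.
From G: component {G, H, I, L, N, O}.
That's 2 components.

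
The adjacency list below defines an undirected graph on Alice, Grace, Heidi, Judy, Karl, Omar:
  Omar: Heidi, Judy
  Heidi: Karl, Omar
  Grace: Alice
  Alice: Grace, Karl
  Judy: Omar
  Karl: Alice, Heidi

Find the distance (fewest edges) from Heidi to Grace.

3

Distance 0: Heidi.
Distance 1: Karl, Omar.
Distance 2: Alice, Judy.
Distance 3: Grace — contains Grace.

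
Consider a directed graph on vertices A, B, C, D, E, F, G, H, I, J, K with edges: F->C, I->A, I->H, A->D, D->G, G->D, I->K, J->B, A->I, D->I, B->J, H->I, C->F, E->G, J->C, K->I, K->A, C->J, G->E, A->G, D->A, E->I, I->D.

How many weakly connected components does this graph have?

2

From A: component {A, D, E, G, H, I, K}.
From B: component {B, C, F, J}.
That's 2 components.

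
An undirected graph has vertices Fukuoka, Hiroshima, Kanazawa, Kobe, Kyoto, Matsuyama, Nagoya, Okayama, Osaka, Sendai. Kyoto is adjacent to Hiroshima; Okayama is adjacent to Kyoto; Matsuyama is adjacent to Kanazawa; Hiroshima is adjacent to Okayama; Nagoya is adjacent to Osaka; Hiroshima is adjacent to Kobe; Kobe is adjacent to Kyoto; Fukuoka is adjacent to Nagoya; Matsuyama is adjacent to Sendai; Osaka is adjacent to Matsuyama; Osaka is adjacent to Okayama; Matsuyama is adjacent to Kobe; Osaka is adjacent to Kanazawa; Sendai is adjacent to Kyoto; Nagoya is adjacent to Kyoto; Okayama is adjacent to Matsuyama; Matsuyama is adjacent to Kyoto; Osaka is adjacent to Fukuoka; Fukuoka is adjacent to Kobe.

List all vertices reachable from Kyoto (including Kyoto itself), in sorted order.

Start at Kyoto.
Its neighbours: Hiroshima, Kobe, Matsuyama, Nagoya, Okayama, Sendai.
Then their neighbours: Fukuoka, Kanazawa, Osaka.
Every vertex is now reached.

Fukuoka, Hiroshima, Kanazawa, Kobe, Kyoto, Matsuyama, Nagoya, Okayama, Osaka, Sendai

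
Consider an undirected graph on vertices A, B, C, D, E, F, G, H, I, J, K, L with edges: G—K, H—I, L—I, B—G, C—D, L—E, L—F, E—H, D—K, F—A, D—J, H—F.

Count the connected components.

2

From A: component {A, E, F, H, I, L}.
From B: component {B, C, D, G, J, K}.
That's 2 components.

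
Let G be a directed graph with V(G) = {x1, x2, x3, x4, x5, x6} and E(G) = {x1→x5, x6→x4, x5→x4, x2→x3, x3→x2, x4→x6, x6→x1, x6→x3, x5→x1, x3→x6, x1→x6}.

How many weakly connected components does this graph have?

1

From x1: component {x1, x2, x3, x4, x5, x6}.
That's 1 component.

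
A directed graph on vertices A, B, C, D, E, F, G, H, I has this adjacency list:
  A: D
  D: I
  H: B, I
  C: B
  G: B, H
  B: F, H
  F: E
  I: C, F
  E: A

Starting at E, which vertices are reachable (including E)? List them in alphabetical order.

A, B, C, D, E, F, H, I

Start at E.
Its neighbours: A.
Then their neighbours: D.
Then next layer: I.
Then next layer: C, F.
Then next layer: B.
Then next layer: H.
Nothing further is reachable.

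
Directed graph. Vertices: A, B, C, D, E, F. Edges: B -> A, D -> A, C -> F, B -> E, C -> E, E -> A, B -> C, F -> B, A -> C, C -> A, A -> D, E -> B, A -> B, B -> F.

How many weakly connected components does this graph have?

From A: component {A, B, C, D, E, F}.
That's 1 component.

1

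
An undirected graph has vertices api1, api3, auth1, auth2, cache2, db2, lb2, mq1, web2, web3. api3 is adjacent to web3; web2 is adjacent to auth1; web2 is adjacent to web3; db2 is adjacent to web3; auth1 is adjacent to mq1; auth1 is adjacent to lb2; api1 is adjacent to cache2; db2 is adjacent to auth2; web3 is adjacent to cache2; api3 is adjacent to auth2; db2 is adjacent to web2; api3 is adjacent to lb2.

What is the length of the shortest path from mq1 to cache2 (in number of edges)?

4

Distance 0: mq1.
Distance 1: auth1.
Distance 2: lb2, web2.
Distance 3: api3, db2, web3.
Distance 4: auth2, cache2 — contains cache2.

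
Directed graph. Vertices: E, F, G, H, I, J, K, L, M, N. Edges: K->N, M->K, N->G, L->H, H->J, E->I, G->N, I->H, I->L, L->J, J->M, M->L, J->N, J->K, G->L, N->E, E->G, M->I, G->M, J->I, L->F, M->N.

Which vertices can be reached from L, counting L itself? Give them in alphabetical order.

E, F, G, H, I, J, K, L, M, N

Start at L.
Its neighbours: F, H, J.
Then their neighbours: I, K, M, N.
Then next layer: E, G.
Every vertex is now reached.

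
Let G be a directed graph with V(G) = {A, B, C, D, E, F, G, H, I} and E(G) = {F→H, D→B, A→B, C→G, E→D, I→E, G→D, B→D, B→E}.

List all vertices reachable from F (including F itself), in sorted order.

Start at F.
Its neighbours: H.
Nothing further is reachable.

F, H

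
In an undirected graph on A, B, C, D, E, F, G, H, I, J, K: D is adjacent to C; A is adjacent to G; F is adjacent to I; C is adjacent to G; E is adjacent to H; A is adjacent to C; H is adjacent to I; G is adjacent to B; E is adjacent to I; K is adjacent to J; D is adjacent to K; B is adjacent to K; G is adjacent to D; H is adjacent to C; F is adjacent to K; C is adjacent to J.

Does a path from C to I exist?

Explore from C.
Distance 1: reach A, D, G, H, J.
Distance 2: reach B, E, I, K.
Found I.

Yes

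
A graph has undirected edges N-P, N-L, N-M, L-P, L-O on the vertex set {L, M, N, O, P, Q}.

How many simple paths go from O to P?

O–L–N–P
O–L–P

2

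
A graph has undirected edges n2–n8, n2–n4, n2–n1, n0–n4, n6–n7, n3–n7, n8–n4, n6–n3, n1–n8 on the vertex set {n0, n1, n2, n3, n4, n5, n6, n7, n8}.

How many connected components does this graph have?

3

From n0: component {n0, n1, n2, n4, n8}.
From n3: component {n3, n6, n7}.
From n5: component {n5}.
That's 3 components.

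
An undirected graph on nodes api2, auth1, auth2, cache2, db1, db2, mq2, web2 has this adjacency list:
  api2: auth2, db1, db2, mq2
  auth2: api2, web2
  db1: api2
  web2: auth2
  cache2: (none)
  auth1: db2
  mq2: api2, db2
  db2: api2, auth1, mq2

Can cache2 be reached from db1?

No

Explore from db1.
Distance 1: reach api2.
Distance 2: reach auth2, db2, mq2.
Distance 3: reach auth1, web2.
The search is exhausted without reaching cache2; it lies in a different component.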